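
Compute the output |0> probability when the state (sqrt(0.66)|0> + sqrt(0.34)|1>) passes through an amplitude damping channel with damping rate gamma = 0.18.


For amplitude damping with parameter gamma on state sqrt(a)|0> + sqrt(b)|1>:
alpha^2 = 0.66, beta^2 = 0.34
P(|0>) = alpha^2 + gamma * beta^2
= 0.66 + 0.18 * 0.34
= 0.66 + 0.0612
= 0.7212

0.7212


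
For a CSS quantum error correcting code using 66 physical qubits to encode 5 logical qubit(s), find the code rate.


Code rate R = k/n
= 5/66
= 0.0758

0.0758


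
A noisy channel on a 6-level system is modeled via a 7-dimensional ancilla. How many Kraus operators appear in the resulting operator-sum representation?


Tracing out the environment in an orthonormal basis {|i>_E} gives Kraus operators K_i = <i|_E U |0>_E.
Number of Kraus operators = dim(H_env) = d_env
= 7

7


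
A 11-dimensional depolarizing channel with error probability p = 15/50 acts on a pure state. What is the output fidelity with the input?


F = (1-p) + p/d
= (1 - 0.3000) + 0.3000/11
= 0.7000 + 0.0273
= 0.7273

0.7273


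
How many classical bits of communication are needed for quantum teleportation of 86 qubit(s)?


Quantum teleportation requires 2 classical bits per qubit teleported.
86 qubit(s) -> 2 * 86 = 172 classical bits

172


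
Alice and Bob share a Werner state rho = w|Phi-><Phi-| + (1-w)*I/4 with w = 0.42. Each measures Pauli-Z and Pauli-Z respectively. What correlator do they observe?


|Phi-> = (|00> - |11>)/sqrt(2)
For the pure Bell state, <Z_A Z_B> = +1 (Bell-state Pauli correlator).
The maximally-mixed part I/4 has tr(I/4 * P tensor P) = 0 for any traceless Pauli P.
So <Z_A Z_B>_rho = w * (+1) + (1 - w) * 0
= 0.42 * (+1)
= 0.4200

0.4200


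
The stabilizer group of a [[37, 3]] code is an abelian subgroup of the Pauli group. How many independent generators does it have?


For an [[n,k]] stabilizer code:
Number of stabilizer generators = n - k
= 37 - 3
= 34

34


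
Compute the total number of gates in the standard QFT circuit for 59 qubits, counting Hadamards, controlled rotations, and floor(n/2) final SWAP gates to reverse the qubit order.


Hadamard gates: 59
Controlled rotations: n*(n-1)/2 = 59*58/2 = 1711
SWAP gates: floor(n/2) = floor(59/2) = 29
Total = 59 + 1711 + 29
= 1799

1799


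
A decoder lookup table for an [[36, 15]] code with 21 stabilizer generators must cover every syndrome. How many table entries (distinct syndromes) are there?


Each stabilizer generator gives a binary (+1 or -1) measurement outcome.
With 21 independent generators:
Total syndromes = 2^21
= 2097152

2097152


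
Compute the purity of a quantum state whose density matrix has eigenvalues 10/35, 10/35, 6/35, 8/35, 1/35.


tr(rho^2) = sum of eigenvalues squared
= (10/35)^2 + (10/35)^2 + (6/35)^2 + (8/35)^2 + (1/35)^2
= (100 + 100 + 36 + 64 + 1) / 1225
= 301/1225
= 0.2457

0.2457


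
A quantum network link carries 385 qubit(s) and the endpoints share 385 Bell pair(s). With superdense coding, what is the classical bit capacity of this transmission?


Superdense coding allows 2 classical bits per shared entangled pair.
385 pair(s) -> 2 * 385 = 770 classical bits

770


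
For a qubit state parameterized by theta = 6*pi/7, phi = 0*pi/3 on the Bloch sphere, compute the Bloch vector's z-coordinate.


theta = 2.6928, phi = 0.0000
r_z = cos(theta) = -0.9010

-0.9010


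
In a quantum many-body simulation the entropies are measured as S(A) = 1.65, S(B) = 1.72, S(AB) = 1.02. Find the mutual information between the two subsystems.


I(A:B) = S(A) + S(B) - S(AB)
= 1.65 + 1.72 - 1.02
= 2.3500

2.3500


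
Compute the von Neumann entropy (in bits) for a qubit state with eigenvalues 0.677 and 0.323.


S = -p*log2(p) - (1-p)*log2(1-p)
p = 0.6770, 1-p = 0.3230
= -0.6770 * log2(0.6770) - 0.3230 * log2(0.3230)
= -(-0.3810) - (-0.5266)
= 0.9076

0.9076


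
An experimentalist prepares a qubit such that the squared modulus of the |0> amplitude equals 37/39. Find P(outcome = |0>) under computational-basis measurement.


|alpha|^2 = 37/39 = 0.9487
|beta|^2 = 1 - 37/39 = 2/39 = 0.0513
P(|0>) = |alpha|^2 = 0.9487

0.9487


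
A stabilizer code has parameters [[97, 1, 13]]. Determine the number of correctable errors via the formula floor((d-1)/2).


Code parameters: [[97, 1, 13]], distance d = 13.
Number of correctable errors = floor((d-1)/2)
= floor((13 - 1)/2)
= floor(12/2)
= 6

6


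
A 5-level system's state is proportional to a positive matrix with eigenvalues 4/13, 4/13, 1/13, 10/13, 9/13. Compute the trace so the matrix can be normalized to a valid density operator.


tr(M) = sum of eigenvalues
= 4/13 + 4/13 + 1/13 + 10/13 + 9/13
= 28/13
= 2.1538

2.1538


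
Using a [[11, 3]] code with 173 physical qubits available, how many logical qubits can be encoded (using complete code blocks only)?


Each code block uses 11 physical qubits for 3 logical qubit(s).
Number of complete blocks = floor(173 / 11) = 15
Logical qubits = 15 * 3
= 45

45


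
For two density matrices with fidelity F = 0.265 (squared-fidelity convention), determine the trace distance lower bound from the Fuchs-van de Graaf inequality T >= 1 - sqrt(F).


Fuchs-van de Graaf (squared-fidelity convention): 1 - sqrt(F) <= T <= sqrt(1 - F).
Lower bound: T >= 1 - sqrt(F)
sqrt(F) = sqrt(0.265) = 0.5148
T >= 1 - 0.5148
T >= 0.4852

0.4852


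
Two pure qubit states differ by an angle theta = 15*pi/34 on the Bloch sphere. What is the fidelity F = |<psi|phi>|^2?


For states separated by angle theta on Bloch sphere:
F = cos^2(theta/2)
theta = 15*pi/34 = 1.3860
theta/2 = 0.6930
cos(theta/2) = 0.7693
F = 0.5919

0.5919


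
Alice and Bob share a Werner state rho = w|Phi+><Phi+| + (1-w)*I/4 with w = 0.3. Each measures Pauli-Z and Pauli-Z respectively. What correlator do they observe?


|Phi+> = (|00> + |11>)/sqrt(2)
For the pure Bell state, <Z_A Z_B> = +1 (Bell-state Pauli correlator).
The maximally-mixed part I/4 has tr(I/4 * P tensor P) = 0 for any traceless Pauli P.
So <Z_A Z_B>_rho = w * (+1) + (1 - w) * 0
= 0.3 * (+1)
= 0.3000

0.3000


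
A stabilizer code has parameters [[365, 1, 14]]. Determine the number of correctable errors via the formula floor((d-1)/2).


Code parameters: [[365, 1, 14]], distance d = 14.
Number of correctable errors = floor((d-1)/2)
= floor((14 - 1)/2)
= floor(13/2)
= 6

6


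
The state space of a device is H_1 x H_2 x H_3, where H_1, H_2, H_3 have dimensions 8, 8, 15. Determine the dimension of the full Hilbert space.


dim(H_1 x H_2 x H_3) = 8 * 8 * 15
= 64 * 15
= 960

960


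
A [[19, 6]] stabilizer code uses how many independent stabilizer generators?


For an [[n,k]] stabilizer code:
Number of stabilizer generators = n - k
= 19 - 6
= 13

13


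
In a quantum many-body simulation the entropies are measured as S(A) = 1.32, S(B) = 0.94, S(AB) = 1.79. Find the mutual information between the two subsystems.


I(A:B) = S(A) + S(B) - S(AB)
= 1.32 + 0.94 - 1.79
= 0.4700

0.4700


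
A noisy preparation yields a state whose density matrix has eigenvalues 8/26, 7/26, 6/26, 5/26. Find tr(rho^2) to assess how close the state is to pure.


tr(rho^2) = sum of eigenvalues squared
= (8/26)^2 + (7/26)^2 + (6/26)^2 + (5/26)^2
= (64 + 49 + 36 + 25) / 676
= 174/676
= 0.2574

0.2574


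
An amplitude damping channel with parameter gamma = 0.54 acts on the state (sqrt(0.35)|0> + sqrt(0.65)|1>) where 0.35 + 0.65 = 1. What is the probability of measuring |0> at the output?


For amplitude damping with parameter gamma on state sqrt(a)|0> + sqrt(b)|1>:
alpha^2 = 0.35, beta^2 = 0.65
P(|0>) = alpha^2 + gamma * beta^2
= 0.35 + 0.54 * 0.65
= 0.35 + 0.3510
= 0.7010

0.7010


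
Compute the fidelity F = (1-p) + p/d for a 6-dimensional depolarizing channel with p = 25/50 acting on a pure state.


F = (1-p) + p/d
= (1 - 0.5000) + 0.5000/6
= 0.5000 + 0.0833
= 0.5833

0.5833


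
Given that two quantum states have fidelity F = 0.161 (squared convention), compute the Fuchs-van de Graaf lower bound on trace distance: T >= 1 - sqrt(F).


Fuchs-van de Graaf (squared-fidelity convention): 1 - sqrt(F) <= T <= sqrt(1 - F).
Lower bound: T >= 1 - sqrt(F)
sqrt(F) = sqrt(0.161) = 0.4012
T >= 1 - 0.4012
T >= 0.5988

0.5988


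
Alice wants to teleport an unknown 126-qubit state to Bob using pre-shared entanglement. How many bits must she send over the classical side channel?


Quantum teleportation requires 2 classical bits per qubit teleported.
126 qubit(s) -> 2 * 126 = 252 classical bits

252


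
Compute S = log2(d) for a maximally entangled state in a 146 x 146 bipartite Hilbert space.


For a maximally entangled state in d x d:
S = log2(d) = log2(146)
= 7.1898

7.1898


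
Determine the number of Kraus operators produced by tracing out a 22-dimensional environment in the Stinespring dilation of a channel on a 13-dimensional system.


Tracing out the environment in an orthonormal basis {|i>_E} gives Kraus operators K_i = <i|_E U |0>_E.
Number of Kraus operators = dim(H_env) = d_env
= 22

22


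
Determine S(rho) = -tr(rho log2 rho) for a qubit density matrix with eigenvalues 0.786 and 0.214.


S = -p*log2(p) - (1-p)*log2(1-p)
p = 0.7860, 1-p = 0.2140
= -0.7860 * log2(0.7860) - 0.2140 * log2(0.2140)
= -(-0.2731) - (-0.4760)
= 0.7491

0.7491


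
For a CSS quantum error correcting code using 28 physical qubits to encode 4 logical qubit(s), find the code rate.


Code rate R = k/n
= 4/28
= 0.1429

0.1429


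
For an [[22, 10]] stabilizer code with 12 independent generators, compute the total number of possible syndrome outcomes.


Each stabilizer generator gives a binary (+1 or -1) measurement outcome.
With 12 independent generators:
Total syndromes = 2^12
= 4096

4096


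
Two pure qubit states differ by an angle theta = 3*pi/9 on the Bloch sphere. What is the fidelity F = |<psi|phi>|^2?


For states separated by angle theta on Bloch sphere:
F = cos^2(theta/2)
theta = 3*pi/9 = 1.0472
theta/2 = 0.5236
cos(theta/2) = 0.8660
F = 0.7500

0.7500


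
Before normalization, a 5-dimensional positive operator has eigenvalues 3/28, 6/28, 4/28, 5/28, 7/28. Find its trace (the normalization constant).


tr(M) = sum of eigenvalues
= 3/28 + 6/28 + 4/28 + 5/28 + 7/28
= 25/28
= 0.8929

0.8929


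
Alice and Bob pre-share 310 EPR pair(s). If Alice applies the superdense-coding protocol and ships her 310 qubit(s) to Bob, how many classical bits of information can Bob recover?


Superdense coding allows 2 classical bits per shared entangled pair.
310 pair(s) -> 2 * 310 = 620 classical bits

620


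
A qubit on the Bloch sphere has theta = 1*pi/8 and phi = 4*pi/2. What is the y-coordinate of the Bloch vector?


theta = 0.3927, phi = 6.2832
r_y = sin(theta)*sin(phi) = 0.3827 * 0.0000
r_y = 0.0000

0.0000


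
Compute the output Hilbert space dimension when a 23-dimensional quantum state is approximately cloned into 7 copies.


Output space = H^(tensor 7) where dim(H) = 23
dim = 23^7
= 529 (after 2 factors)
= 12167 (after 3 factors)
= 279841 (after 4 factors)
= 6436343 (after 5 factors)
= 148035889 (after 6 factors)
= 3404825447 (after 7 factors)
= 3404825447

3404825447


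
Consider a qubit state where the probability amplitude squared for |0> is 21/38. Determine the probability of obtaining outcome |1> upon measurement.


|alpha|^2 = 21/38 = 0.5526
|beta|^2 = 1 - 21/38 = 17/38 = 0.4474
P(|1>) = |beta|^2 = 0.4474

0.4474


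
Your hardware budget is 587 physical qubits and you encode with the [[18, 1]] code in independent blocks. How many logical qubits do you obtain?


Each code block uses 18 physical qubits for 1 logical qubit(s).
Number of complete blocks = floor(587 / 18) = 32
Logical qubits = 32 * 1
= 32

32


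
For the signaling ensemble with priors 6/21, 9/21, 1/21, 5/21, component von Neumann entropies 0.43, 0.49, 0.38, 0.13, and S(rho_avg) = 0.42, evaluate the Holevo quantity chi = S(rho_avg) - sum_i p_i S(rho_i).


chi = S(rho) - sum_i p_i * S(rho_i)
Weighted entropy = 6/21 * 0.43 + 9/21 * 0.49 + 1/21 * 0.38 + 5/21 * 0.13
= 0.3819
chi = 0.42 - 0.3819
= 0.0381

0.0381


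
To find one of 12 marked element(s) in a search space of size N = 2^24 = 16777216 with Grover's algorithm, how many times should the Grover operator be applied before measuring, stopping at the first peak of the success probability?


After j Grover iterations the success probability is P(j) = sin^2((2j+1)*theta), where sin(theta) = sqrt(k/N).
N = 2^24 = 16777216, k = 12
sin(theta) = sqrt(k/N) = 0.0008457279334
theta = arcsin(sqrt(k/N)) = 0.0008457280342 rad
P(j) reaches its first maximum when (2j+1)*theta is as close as possible to pi/2, i.e. j = round(pi/(4*theta) - 1/2).
pi/(4*theta) - 1/2 = 928.1652
(For comparison, the common estimate pi/4 * sqrt(N/k) = 928.6653; the exact maximiser is used here.)
Optimal iterations = 928

928


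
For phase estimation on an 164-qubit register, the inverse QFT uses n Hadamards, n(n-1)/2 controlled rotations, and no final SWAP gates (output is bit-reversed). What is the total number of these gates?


Hadamard gates: 164
Controlled rotations: n*(n-1)/2 = 164*163/2 = 13366
SWAP gates: 0 (omitted)
Total = 164 + 13366
= 13530

13530


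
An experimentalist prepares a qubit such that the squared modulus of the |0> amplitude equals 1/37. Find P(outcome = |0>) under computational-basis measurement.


|alpha|^2 = 1/37 = 0.0270
|beta|^2 = 1 - 1/37 = 36/37 = 0.9730
P(|0>) = |alpha|^2 = 0.0270

0.0270


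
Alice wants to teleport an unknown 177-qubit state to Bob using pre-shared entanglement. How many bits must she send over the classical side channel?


Quantum teleportation requires 2 classical bits per qubit teleported.
177 qubit(s) -> 2 * 177 = 354 classical bits

354


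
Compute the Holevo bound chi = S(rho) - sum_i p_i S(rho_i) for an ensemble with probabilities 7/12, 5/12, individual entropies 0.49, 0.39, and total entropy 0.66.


chi = S(rho) - sum_i p_i * S(rho_i)
Weighted entropy = 7/12 * 0.49 + 5/12 * 0.39
= 0.4483
chi = 0.66 - 0.4483
= 0.2117

0.2117


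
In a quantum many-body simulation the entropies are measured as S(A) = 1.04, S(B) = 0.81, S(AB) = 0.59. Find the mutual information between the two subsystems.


I(A:B) = S(A) + S(B) - S(AB)
= 1.04 + 0.81 - 0.59
= 1.2600

1.2600


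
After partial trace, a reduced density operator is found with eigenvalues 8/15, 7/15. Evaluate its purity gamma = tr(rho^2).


tr(rho^2) = sum of eigenvalues squared
= (8/15)^2 + (7/15)^2
= (64 + 49) / 225
= 113/225
= 0.5022

0.5022


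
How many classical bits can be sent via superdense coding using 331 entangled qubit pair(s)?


Superdense coding allows 2 classical bits per shared entangled pair.
331 pair(s) -> 2 * 331 = 662 classical bits

662


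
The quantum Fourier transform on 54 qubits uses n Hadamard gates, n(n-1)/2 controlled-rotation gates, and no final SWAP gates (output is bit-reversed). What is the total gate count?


Hadamard gates: 54
Controlled rotations: n*(n-1)/2 = 54*53/2 = 1431
SWAP gates: 0 (omitted)
Total = 54 + 1431
= 1485

1485


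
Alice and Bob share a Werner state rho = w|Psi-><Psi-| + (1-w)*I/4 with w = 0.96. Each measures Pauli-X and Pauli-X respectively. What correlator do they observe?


|Psi-> = (|01> - |10>)/sqrt(2)
For the pure Bell state, <X_A X_B> = -1 (Bell-state Pauli correlator).
The maximally-mixed part I/4 has tr(I/4 * P tensor P) = 0 for any traceless Pauli P.
So <X_A X_B>_rho = w * (-1) + (1 - w) * 0
= 0.96 * (-1)
= -0.9600

-0.9600


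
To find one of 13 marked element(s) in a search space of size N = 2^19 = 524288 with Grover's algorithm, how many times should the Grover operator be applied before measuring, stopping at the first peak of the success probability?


After j Grover iterations the success probability is P(j) = sin^2((2j+1)*theta), where sin(theta) = sqrt(k/N).
N = 2^19 = 524288, k = 13
sin(theta) = sqrt(k/N) = 0.004979511244
theta = arcsin(sqrt(k/N)) = 0.004979531822 rad
P(j) reaches its first maximum when (2j+1)*theta is as close as possible to pi/2, i.e. j = round(pi/(4*theta) - 1/2).
pi/(4*theta) - 1/2 = 157.2253
(For comparison, the common estimate pi/4 * sqrt(N/k) = 157.7260; the exact maximiser is used here.)
Optimal iterations = 157

157


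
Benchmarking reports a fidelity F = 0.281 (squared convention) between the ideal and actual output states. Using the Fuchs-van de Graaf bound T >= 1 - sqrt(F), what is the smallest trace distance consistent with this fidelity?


Fuchs-van de Graaf (squared-fidelity convention): 1 - sqrt(F) <= T <= sqrt(1 - F).
Lower bound: T >= 1 - sqrt(F)
sqrt(F) = sqrt(0.281) = 0.5301
T >= 1 - 0.5301
T >= 0.4699

0.4699


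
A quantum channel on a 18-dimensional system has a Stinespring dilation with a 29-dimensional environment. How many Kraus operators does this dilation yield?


Tracing out the environment in an orthonormal basis {|i>_E} gives Kraus operators K_i = <i|_E U |0>_E.
Number of Kraus operators = dim(H_env) = d_env
= 29

29


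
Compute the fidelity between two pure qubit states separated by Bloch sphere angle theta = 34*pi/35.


For states separated by angle theta on Bloch sphere:
F = cos^2(theta/2)
theta = 34*pi/35 = 3.0518
theta/2 = 1.5259
cos(theta/2) = 0.0449
F = 0.0020

0.0020


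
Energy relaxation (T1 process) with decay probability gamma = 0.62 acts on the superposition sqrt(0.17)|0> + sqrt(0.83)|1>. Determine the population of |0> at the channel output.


For amplitude damping with parameter gamma on state sqrt(a)|0> + sqrt(b)|1>:
alpha^2 = 0.17, beta^2 = 0.83
P(|0>) = alpha^2 + gamma * beta^2
= 0.17 + 0.62 * 0.83
= 0.17 + 0.5146
= 0.6846

0.6846


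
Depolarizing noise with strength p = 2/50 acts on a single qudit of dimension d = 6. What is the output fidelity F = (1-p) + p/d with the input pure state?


F = (1-p) + p/d
= (1 - 0.0400) + 0.0400/6
= 0.9600 + 0.0067
= 0.9667

0.9667


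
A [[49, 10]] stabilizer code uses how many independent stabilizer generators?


For an [[n,k]] stabilizer code:
Number of stabilizer generators = n - k
= 49 - 10
= 39

39


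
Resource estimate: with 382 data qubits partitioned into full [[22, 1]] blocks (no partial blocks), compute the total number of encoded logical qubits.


Each code block uses 22 physical qubits for 1 logical qubit(s).
Number of complete blocks = floor(382 / 22) = 17
Logical qubits = 17 * 1
= 17

17


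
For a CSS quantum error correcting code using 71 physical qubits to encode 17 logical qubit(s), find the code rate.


Code rate R = k/n
= 17/71
= 0.2394

0.2394


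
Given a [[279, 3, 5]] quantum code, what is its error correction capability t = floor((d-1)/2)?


Code parameters: [[279, 3, 5]], distance d = 5.
Number of correctable errors = floor((d-1)/2)
= floor((5 - 1)/2)
= floor(4/2)
= 2

2


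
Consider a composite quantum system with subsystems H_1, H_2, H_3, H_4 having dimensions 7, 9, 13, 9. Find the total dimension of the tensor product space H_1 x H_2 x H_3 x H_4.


dim(H_1 x H_2 x H_3 x H_4) = 7 * 9 * 13 * 9
= 63 * 13 * 9
= 819 * 9
= 7371

7371


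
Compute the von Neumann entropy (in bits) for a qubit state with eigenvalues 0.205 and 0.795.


S = -p*log2(p) - (1-p)*log2(1-p)
p = 0.2050, 1-p = 0.7950
= -0.2050 * log2(0.2050) - 0.7950 * log2(0.7950)
= -(-0.4687) - (-0.2631)
= 0.7318

0.7318


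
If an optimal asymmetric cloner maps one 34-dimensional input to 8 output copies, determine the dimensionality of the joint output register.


Output space = H^(tensor 8) where dim(H) = 34
dim = 34^8
= 1156 (after 2 factors)
= 39304 (after 3 factors)
= 1336336 (after 4 factors)
= 45435424 (after 5 factors)
= 1544804416 (after 6 factors)
= 52523350144 (after 7 factors)
= 1785793904896 (after 8 factors)
= 1785793904896

1785793904896


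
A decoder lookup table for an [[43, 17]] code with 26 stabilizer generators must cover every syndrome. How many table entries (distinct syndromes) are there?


Each stabilizer generator gives a binary (+1 or -1) measurement outcome.
With 26 independent generators:
Total syndromes = 2^26
= 67108864

67108864


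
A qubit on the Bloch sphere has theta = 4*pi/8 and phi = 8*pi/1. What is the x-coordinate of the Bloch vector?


theta = 1.5708, phi = 25.1327
r_x = sin(theta)*cos(phi) = 1.0000 * 1.0000
r_x = 1.0000

1.0000


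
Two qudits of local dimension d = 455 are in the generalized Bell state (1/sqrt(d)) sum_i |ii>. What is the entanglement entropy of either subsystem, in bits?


For a maximally entangled state in d x d:
S = log2(d) = log2(455)
= 8.8297

8.8297


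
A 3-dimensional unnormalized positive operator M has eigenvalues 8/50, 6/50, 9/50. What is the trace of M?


tr(M) = sum of eigenvalues
= 8/50 + 6/50 + 9/50
= 23/50
= 0.4600

0.4600


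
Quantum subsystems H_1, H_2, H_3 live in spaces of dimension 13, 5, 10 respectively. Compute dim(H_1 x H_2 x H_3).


dim(H_1 x H_2 x H_3) = 13 * 5 * 10
= 65 * 10
= 650

650


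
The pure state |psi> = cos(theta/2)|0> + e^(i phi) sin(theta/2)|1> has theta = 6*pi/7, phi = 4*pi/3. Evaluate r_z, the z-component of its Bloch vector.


theta = 2.6928, phi = 4.1888
r_z = cos(theta) = -0.9010

-0.9010


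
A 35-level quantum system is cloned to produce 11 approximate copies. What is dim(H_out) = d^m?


Output space = H^(tensor 11) where dim(H) = 35
dim = 35^11
= 1225 (after 2 factors)
= 42875 (after 3 factors)
= 1500625 (after 4 factors)
= 52521875 (after 5 factors)
= 1838265625 (after 6 factors)
= 64339296875 (after 7 factors)
= 2251875390625 (after 8 factors)
= 78815638671875 (after 9 factors)
= 2758547353515625 (after 10 factors)
= 96549157373046875 (after 11 factors)
= 96549157373046875

96549157373046875


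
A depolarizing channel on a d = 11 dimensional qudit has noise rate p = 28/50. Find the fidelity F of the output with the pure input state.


F = (1-p) + p/d
= (1 - 0.5600) + 0.5600/11
= 0.4400 + 0.0509
= 0.4909

0.4909


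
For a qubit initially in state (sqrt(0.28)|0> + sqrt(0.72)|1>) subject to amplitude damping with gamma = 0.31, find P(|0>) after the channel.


For amplitude damping with parameter gamma on state sqrt(a)|0> + sqrt(b)|1>:
alpha^2 = 0.28, beta^2 = 0.72
P(|0>) = alpha^2 + gamma * beta^2
= 0.28 + 0.31 * 0.72
= 0.28 + 0.2232
= 0.5032

0.5032


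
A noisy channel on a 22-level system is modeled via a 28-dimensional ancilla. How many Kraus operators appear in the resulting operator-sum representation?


Tracing out the environment in an orthonormal basis {|i>_E} gives Kraus operators K_i = <i|_E U |0>_E.
Number of Kraus operators = dim(H_env) = d_env
= 28

28


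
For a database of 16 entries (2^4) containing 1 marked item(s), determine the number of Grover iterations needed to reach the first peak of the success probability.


After j Grover iterations the success probability is P(j) = sin^2((2j+1)*theta), where sin(theta) = sqrt(k/N).
N = 2^4 = 16, k = 1
sin(theta) = sqrt(k/N) = 0.25
theta = arcsin(sqrt(k/N)) = 0.2526802551 rad
P(j) reaches its first maximum when (2j+1)*theta is as close as possible to pi/2, i.e. j = round(pi/(4*theta) - 1/2).
pi/(4*theta) - 1/2 = 2.6083
(For comparison, the common estimate pi/4 * sqrt(N/k) = 3.1416; the exact maximiser is used here.)
Optimal iterations = 3

3


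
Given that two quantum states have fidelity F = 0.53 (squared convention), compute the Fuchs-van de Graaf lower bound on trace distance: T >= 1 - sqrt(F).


Fuchs-van de Graaf (squared-fidelity convention): 1 - sqrt(F) <= T <= sqrt(1 - F).
Lower bound: T >= 1 - sqrt(F)
sqrt(F) = sqrt(0.53) = 0.7280
T >= 1 - 0.7280
T >= 0.2720

0.2720


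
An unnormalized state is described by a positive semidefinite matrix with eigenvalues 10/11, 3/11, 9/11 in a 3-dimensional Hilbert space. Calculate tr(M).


tr(M) = sum of eigenvalues
= 10/11 + 3/11 + 9/11
= 22/11
= 2.0000

2.0000


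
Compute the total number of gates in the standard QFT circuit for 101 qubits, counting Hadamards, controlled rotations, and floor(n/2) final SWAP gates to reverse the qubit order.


Hadamard gates: 101
Controlled rotations: n*(n-1)/2 = 101*100/2 = 5050
SWAP gates: floor(n/2) = floor(101/2) = 50
Total = 101 + 5050 + 50
= 5201

5201


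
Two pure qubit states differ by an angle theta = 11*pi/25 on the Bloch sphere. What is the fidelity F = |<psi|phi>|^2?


For states separated by angle theta on Bloch sphere:
F = cos^2(theta/2)
theta = 11*pi/25 = 1.3823
theta/2 = 0.6912
cos(theta/2) = 0.7705
F = 0.5937

0.5937


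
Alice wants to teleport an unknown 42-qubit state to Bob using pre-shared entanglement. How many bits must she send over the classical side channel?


Quantum teleportation requires 2 classical bits per qubit teleported.
42 qubit(s) -> 2 * 42 = 84 classical bits

84


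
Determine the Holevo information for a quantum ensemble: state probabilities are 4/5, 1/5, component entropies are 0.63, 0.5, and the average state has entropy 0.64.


chi = S(rho) - sum_i p_i * S(rho_i)
Weighted entropy = 4/5 * 0.63 + 1/5 * 0.5
= 0.6040
chi = 0.64 - 0.6040
= 0.0360

0.0360


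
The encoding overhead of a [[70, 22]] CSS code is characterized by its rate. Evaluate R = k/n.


Code rate R = k/n
= 22/70
= 0.3143

0.3143


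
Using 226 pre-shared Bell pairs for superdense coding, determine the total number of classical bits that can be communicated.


Superdense coding allows 2 classical bits per shared entangled pair.
226 pair(s) -> 2 * 226 = 452 classical bits

452


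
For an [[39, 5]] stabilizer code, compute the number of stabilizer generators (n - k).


For an [[n,k]] stabilizer code:
Number of stabilizer generators = n - k
= 39 - 5
= 34

34


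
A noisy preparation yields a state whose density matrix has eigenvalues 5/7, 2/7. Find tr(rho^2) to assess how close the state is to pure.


tr(rho^2) = sum of eigenvalues squared
= (5/7)^2 + (2/7)^2
= (25 + 4) / 49
= 29/49
= 0.5918

0.5918


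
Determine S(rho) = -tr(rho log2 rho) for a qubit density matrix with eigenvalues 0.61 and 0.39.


S = -p*log2(p) - (1-p)*log2(1-p)
p = 0.6100, 1-p = 0.3900
= -0.6100 * log2(0.6100) - 0.3900 * log2(0.3900)
= -(-0.4350) - (-0.5298)
= 0.9648

0.9648


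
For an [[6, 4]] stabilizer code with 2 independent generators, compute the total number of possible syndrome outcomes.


Each stabilizer generator gives a binary (+1 or -1) measurement outcome.
With 2 independent generators:
Total syndromes = 2^2
= 4

4


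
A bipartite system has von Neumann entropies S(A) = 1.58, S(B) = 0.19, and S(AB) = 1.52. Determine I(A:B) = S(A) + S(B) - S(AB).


I(A:B) = S(A) + S(B) - S(AB)
= 1.58 + 0.19 - 1.52
= 0.2500

0.2500


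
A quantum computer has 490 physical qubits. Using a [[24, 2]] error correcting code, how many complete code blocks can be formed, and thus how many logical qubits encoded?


Each code block uses 24 physical qubits for 2 logical qubit(s).
Number of complete blocks = floor(490 / 24) = 20
Logical qubits = 20 * 2
= 40

40


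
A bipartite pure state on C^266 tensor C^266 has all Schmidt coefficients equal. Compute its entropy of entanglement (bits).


For a maximally entangled state in d x d:
S = log2(d) = log2(266)
= 8.0553

8.0553


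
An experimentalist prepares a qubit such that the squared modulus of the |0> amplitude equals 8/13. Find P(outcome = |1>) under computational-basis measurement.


|alpha|^2 = 8/13 = 0.6154
|beta|^2 = 1 - 8/13 = 5/13 = 0.3846
P(|1>) = |beta|^2 = 0.3846

0.3846


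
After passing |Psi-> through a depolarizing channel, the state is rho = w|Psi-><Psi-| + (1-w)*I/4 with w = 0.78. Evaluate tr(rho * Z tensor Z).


|Psi-> = (|01> - |10>)/sqrt(2)
For the pure Bell state, <Z_A Z_B> = -1 (Bell-state Pauli correlator).
The maximally-mixed part I/4 has tr(I/4 * P tensor P) = 0 for any traceless Pauli P.
So <Z_A Z_B>_rho = w * (-1) + (1 - w) * 0
= 0.78 * (-1)
= -0.7800

-0.7800


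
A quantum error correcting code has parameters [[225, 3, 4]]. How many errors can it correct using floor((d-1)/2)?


Code parameters: [[225, 3, 4]], distance d = 4.
Number of correctable errors = floor((d-1)/2)
= floor((4 - 1)/2)
= floor(3/2)
= 1

1


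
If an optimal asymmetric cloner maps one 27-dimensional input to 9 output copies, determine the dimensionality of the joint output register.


Output space = H^(tensor 9) where dim(H) = 27
dim = 27^9
= 729 (after 2 factors)
= 19683 (after 3 factors)
= 531441 (after 4 factors)
= 14348907 (after 5 factors)
= 387420489 (after 6 factors)
= 10460353203 (after 7 factors)
= 282429536481 (after 8 factors)
= 7625597484987 (after 9 factors)
= 7625597484987

7625597484987


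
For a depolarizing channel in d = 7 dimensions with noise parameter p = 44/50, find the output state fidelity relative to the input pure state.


F = (1-p) + p/d
= (1 - 0.8800) + 0.8800/7
= 0.1200 + 0.1257
= 0.2457

0.2457


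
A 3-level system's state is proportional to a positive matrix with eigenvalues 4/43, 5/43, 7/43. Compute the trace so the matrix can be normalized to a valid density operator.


tr(M) = sum of eigenvalues
= 4/43 + 5/43 + 7/43
= 16/43
= 0.3721

0.3721


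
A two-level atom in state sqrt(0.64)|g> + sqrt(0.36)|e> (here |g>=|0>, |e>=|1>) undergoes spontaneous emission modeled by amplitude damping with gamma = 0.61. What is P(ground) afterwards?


For amplitude damping with parameter gamma on state sqrt(a)|0> + sqrt(b)|1>:
alpha^2 = 0.64, beta^2 = 0.36
P(|0>) = alpha^2 + gamma * beta^2
= 0.64 + 0.61 * 0.36
= 0.64 + 0.2196
= 0.8596

0.8596


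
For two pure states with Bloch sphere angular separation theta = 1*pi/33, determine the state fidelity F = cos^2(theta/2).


For states separated by angle theta on Bloch sphere:
F = cos^2(theta/2)
theta = 1*pi/33 = 0.0952
theta/2 = 0.0476
cos(theta/2) = 0.9989
F = 0.9977

0.9977


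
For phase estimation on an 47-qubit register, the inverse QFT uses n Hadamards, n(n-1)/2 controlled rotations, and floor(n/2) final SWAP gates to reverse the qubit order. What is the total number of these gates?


Hadamard gates: 47
Controlled rotations: n*(n-1)/2 = 47*46/2 = 1081
SWAP gates: floor(n/2) = floor(47/2) = 23
Total = 47 + 1081 + 23
= 1151

1151


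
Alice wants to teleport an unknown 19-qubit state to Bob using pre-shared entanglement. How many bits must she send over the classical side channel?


Quantum teleportation requires 2 classical bits per qubit teleported.
19 qubit(s) -> 2 * 19 = 38 classical bits

38


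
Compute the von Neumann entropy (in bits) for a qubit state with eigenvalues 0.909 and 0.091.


S = -p*log2(p) - (1-p)*log2(1-p)
p = 0.9090, 1-p = 0.0910
= -0.9090 * log2(0.9090) - 0.0910 * log2(0.0910)
= -(-0.1251) - (-0.3147)
= 0.4398

0.4398


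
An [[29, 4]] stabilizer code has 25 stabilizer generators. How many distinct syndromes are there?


Each stabilizer generator gives a binary (+1 or -1) measurement outcome.
With 25 independent generators:
Total syndromes = 2^25
= 33554432

33554432


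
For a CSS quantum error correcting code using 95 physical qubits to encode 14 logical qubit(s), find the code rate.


Code rate R = k/n
= 14/95
= 0.1474

0.1474


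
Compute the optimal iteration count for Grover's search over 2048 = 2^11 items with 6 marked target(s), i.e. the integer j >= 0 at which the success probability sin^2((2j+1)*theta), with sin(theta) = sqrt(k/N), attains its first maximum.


After j Grover iterations the success probability is P(j) = sin^2((2j+1)*theta), where sin(theta) = sqrt(k/N).
N = 2^11 = 2048, k = 6
sin(theta) = sqrt(k/N) = 0.05412658774
theta = arcsin(sqrt(k/N)) = 0.05415305164 rad
P(j) reaches its first maximum when (2j+1)*theta is as close as possible to pi/2, i.e. j = round(pi/(4*theta) - 1/2).
pi/(4*theta) - 1/2 = 14.0033
(For comparison, the common estimate pi/4 * sqrt(N/k) = 14.5104; the exact maximiser is used here.)
Optimal iterations = 14

14


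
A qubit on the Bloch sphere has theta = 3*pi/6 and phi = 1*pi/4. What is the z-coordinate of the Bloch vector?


theta = 1.5708, phi = 0.7854
r_z = cos(theta) = 0.0000

0.0000


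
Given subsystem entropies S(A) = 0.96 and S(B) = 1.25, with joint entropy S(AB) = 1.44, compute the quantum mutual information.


I(A:B) = S(A) + S(B) - S(AB)
= 0.96 + 1.25 - 1.44
= 0.7700

0.7700


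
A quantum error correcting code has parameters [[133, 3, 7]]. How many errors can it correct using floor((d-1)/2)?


Code parameters: [[133, 3, 7]], distance d = 7.
Number of correctable errors = floor((d-1)/2)
= floor((7 - 1)/2)
= floor(6/2)
= 3

3


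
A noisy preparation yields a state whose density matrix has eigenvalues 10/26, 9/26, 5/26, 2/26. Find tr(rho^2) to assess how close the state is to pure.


tr(rho^2) = sum of eigenvalues squared
= (10/26)^2 + (9/26)^2 + (5/26)^2 + (2/26)^2
= (100 + 81 + 25 + 4) / 676
= 210/676
= 0.3107

0.3107


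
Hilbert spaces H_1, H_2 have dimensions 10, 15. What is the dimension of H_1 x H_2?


dim(H_1 x H_2) = 10 * 15
= 150

150


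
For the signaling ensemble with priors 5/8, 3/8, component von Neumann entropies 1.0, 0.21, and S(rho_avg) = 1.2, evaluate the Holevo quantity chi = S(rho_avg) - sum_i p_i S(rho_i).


chi = S(rho) - sum_i p_i * S(rho_i)
Weighted entropy = 5/8 * 1.0 + 3/8 * 0.21
= 0.7037
chi = 1.2 - 0.7037
= 0.4962

0.4962


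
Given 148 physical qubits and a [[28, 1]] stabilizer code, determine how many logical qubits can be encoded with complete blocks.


Each code block uses 28 physical qubits for 1 logical qubit(s).
Number of complete blocks = floor(148 / 28) = 5
Logical qubits = 5 * 1
= 5

5


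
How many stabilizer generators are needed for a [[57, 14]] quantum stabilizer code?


For an [[n,k]] stabilizer code:
Number of stabilizer generators = n - k
= 57 - 14
= 43

43


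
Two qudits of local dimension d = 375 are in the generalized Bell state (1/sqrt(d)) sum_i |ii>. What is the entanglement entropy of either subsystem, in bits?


For a maximally entangled state in d x d:
S = log2(d) = log2(375)
= 8.5507

8.5507


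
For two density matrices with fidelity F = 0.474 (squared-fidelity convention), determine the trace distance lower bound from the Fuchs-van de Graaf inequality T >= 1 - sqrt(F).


Fuchs-van de Graaf (squared-fidelity convention): 1 - sqrt(F) <= T <= sqrt(1 - F).
Lower bound: T >= 1 - sqrt(F)
sqrt(F) = sqrt(0.474) = 0.6885
T >= 1 - 0.6885
T >= 0.3115

0.3115


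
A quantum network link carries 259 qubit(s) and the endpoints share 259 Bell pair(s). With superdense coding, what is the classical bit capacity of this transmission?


Superdense coding allows 2 classical bits per shared entangled pair.
259 pair(s) -> 2 * 259 = 518 classical bits

518


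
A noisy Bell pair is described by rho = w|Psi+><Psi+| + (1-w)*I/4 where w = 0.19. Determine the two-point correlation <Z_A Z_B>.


|Psi+> = (|01> + |10>)/sqrt(2)
For the pure Bell state, <Z_A Z_B> = -1 (Bell-state Pauli correlator).
The maximally-mixed part I/4 has tr(I/4 * P tensor P) = 0 for any traceless Pauli P.
So <Z_A Z_B>_rho = w * (-1) + (1 - w) * 0
= 0.19 * (-1)
= -0.1900

-0.1900


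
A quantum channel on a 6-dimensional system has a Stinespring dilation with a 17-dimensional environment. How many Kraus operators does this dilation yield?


Tracing out the environment in an orthonormal basis {|i>_E} gives Kraus operators K_i = <i|_E U |0>_E.
Number of Kraus operators = dim(H_env) = d_env
= 17

17


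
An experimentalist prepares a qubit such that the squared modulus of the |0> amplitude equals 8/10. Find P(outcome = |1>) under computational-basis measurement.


|alpha|^2 = 8/10 = 0.8000
|beta|^2 = 1 - 8/10 = 2/10 = 0.2000
P(|1>) = |beta|^2 = 0.2000

0.2000


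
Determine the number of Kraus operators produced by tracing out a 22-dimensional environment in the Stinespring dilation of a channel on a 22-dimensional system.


Tracing out the environment in an orthonormal basis {|i>_E} gives Kraus operators K_i = <i|_E U |0>_E.
Number of Kraus operators = dim(H_env) = d_env
= 22

22


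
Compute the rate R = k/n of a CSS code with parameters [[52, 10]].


Code rate R = k/n
= 10/52
= 0.1923

0.1923


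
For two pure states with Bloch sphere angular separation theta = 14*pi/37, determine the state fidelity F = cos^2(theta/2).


For states separated by angle theta on Bloch sphere:
F = cos^2(theta/2)
theta = 14*pi/37 = 1.1887
theta/2 = 0.5944
cos(theta/2) = 0.8285
F = 0.6864

0.6864


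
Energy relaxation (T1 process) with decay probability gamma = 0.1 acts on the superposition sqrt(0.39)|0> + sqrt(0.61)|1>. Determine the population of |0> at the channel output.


For amplitude damping with parameter gamma on state sqrt(a)|0> + sqrt(b)|1>:
alpha^2 = 0.39, beta^2 = 0.61
P(|0>) = alpha^2 + gamma * beta^2
= 0.39 + 0.1 * 0.61
= 0.39 + 0.0610
= 0.4510

0.4510


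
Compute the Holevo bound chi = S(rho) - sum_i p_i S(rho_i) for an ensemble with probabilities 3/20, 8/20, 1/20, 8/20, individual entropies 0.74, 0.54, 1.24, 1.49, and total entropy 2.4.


chi = S(rho) - sum_i p_i * S(rho_i)
Weighted entropy = 3/20 * 0.74 + 8/20 * 0.54 + 1/20 * 1.24 + 8/20 * 1.49
= 0.9850
chi = 2.4 - 0.9850
= 1.4150

1.4150


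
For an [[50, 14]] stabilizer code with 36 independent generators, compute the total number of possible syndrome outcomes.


Each stabilizer generator gives a binary (+1 or -1) measurement outcome.
With 36 independent generators:
Total syndromes = 2^36
= 68719476736

68719476736


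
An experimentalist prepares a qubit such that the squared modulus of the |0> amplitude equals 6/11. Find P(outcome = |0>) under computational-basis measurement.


|alpha|^2 = 6/11 = 0.5455
|beta|^2 = 1 - 6/11 = 5/11 = 0.4545
P(|0>) = |alpha|^2 = 0.5455

0.5455


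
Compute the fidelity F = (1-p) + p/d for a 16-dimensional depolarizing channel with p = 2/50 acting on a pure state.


F = (1-p) + p/d
= (1 - 0.0400) + 0.0400/16
= 0.9600 + 0.0025
= 0.9625

0.9625


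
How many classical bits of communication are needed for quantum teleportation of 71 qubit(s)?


Quantum teleportation requires 2 classical bits per qubit teleported.
71 qubit(s) -> 2 * 71 = 142 classical bits

142


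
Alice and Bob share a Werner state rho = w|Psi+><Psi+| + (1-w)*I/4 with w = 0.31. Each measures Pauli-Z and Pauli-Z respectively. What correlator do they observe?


|Psi+> = (|01> + |10>)/sqrt(2)
For the pure Bell state, <Z_A Z_B> = -1 (Bell-state Pauli correlator).
The maximally-mixed part I/4 has tr(I/4 * P tensor P) = 0 for any traceless Pauli P.
So <Z_A Z_B>_rho = w * (-1) + (1 - w) * 0
= 0.31 * (-1)
= -0.3100

-0.3100


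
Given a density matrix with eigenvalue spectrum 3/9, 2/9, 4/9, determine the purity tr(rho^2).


tr(rho^2) = sum of eigenvalues squared
= (3/9)^2 + (2/9)^2 + (4/9)^2
= (9 + 4 + 16) / 81
= 29/81
= 0.3580

0.3580


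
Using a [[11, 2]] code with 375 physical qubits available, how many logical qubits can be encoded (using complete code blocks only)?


Each code block uses 11 physical qubits for 2 logical qubit(s).
Number of complete blocks = floor(375 / 11) = 34
Logical qubits = 34 * 2
= 68

68


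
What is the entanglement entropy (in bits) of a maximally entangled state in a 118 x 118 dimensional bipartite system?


For a maximally entangled state in d x d:
S = log2(d) = log2(118)
= 6.8826

6.8826


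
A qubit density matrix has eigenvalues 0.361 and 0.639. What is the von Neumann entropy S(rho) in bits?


S = -p*log2(p) - (1-p)*log2(1-p)
p = 0.3610, 1-p = 0.6390
= -0.3610 * log2(0.3610) - 0.6390 * log2(0.6390)
= -(-0.5306) - (-0.4129)
= 0.9435

0.9435


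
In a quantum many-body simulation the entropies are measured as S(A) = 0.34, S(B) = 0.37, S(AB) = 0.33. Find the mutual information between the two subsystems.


I(A:B) = S(A) + S(B) - S(AB)
= 0.34 + 0.37 - 0.33
= 0.3800

0.3800


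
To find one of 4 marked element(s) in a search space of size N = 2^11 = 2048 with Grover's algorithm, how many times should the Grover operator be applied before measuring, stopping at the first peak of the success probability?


After j Grover iterations the success probability is P(j) = sin^2((2j+1)*theta), where sin(theta) = sqrt(k/N).
N = 2^11 = 2048, k = 4
sin(theta) = sqrt(k/N) = 0.04419417382
theta = arcsin(sqrt(k/N)) = 0.04420857261 rad
P(j) reaches its first maximum when (2j+1)*theta is as close as possible to pi/2, i.e. j = round(pi/(4*theta) - 1/2).
pi/(4*theta) - 1/2 = 17.2657
(For comparison, the common estimate pi/4 * sqrt(N/k) = 17.7715; the exact maximiser is used here.)
Optimal iterations = 17

17
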